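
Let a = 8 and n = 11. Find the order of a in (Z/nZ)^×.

10

By Lagrange's theorem, ord_11(8) divides φ(11) = 11 − 1 = 10 = 2 · 5.
Divisors of 10: 1, 2, 5, 10.
Test each divisor d:
8^1 ≡ 8 (mod 11)
8^2 ≡ 9 (mod 11)
8^5 ≡ 10 (mod 11)
8^10 ≡ 1 (mod 11) ✓
Hence ord(8) = 10.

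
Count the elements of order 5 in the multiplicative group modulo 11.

φ(11) = 11 − 1 = 10 = 2 · 5.
In a cyclic group of order 10, there are φ(d) elements of order d for each divisor d of 10, and zero for non-divisors.
5 | 10, and φ(5) = 5 − 1 = 4.

4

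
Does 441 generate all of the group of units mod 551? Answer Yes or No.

551 = 19 · 29 is a product of two distinct odd primes, so (Z/551Z)^× ≅ (Z/19Z)^× × (Z/29Z)^× is not cyclic.
No primitive root modulo 551 exists; in particular 441 is not one.

No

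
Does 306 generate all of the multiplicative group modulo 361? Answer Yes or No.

φ(361) = φ(19^2) = 19·(19−1) = 342 = 2 · 3^2 · 19.
306 is a primitive root mod 361 iff 306^(φ(361)/q) ≢ 1 for every prime q | φ(361), i.e. q ∈ {2, 3, 19}.
306^171 ≡ 360 (mod 361)  [q = 2: ≢ 1 ✓]
306^114 ≡ 292 (mod 361)  [q = 3: ≢ 1 ✓]
306^18 ≡ 267 (mod 361)  [q = 19: ≢ 1 ✓]
Every test exponent gives a nontrivial residue, hence 306 generates the full group.

Yes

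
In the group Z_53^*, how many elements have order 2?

φ(53) = 53 − 1 = 52 = 2^2 · 13.
Since (Z/53Z)^× is cyclic of order 52, the number of elements of order d is φ(d) when d | 52 and 0 otherwise.
2 | 52, and φ(2) = 2 − 1 = 1.

1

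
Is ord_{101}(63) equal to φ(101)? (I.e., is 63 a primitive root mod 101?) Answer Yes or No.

φ(101) = 101 − 1 = 100 = 2^2 · 5^2.
Test 63^(100/q) mod 101 for each prime factor q of 100:
63^50 ≡ 100 (mod 101)  [q = 2: ≢ 1 ✓]
63^20 ≡ 36 (mod 101)  [q = 5: ≢ 1 ✓]
All checks pass, so 63 has order 100 and is a primitive root modulo 101.

Yes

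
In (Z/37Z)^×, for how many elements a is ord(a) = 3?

2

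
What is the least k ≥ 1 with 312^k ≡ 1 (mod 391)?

176

The order of 312 must divide φ(391) = φ(17·23) = (17−1)·(23−1) = 16·22 = 352 = 2^5 · 11.
Divisors of 352: 1, 2, 4, 8, 11, 16, 22, 32, 44, 88, 176, 352.
Test each divisor d:
312^1 ≡ 312 (mod 391)
312^2 ≡ 376 (mod 391)
312^4 ≡ 225 (mod 391)
312^8 ≡ 186 (mod 391)
312^11 ≡ 277 (mod 391)
312^16 ≡ 188 (mod 391)
312^22 ≡ 93 (mod 391)
312^32 ≡ 154 (mod 391)
312^44 ≡ 47 (mod 391)
312^88 ≡ 254 (mod 391)
312^176 ≡ 1 (mod 391) ✓
Hence ord(312) = 176.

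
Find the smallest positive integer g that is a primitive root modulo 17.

φ(17) = 17 − 1 = 16 = 2^4.
g is a primitive root iff g^(16/q) ≢ 1 (mod 17) for each prime q ∈ {2}.
g = 2: 2^8 ≡ 1 — hits 1, so not a primitive root.
g = 3: 3^8 ≡ 16 — none is 1, so 3 is a primitive root.
The smallest primitive root modulo 17 is 3.

3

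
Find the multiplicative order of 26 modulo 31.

6

The order of 26 must divide φ(31) = 31 − 1 = 30 = 2 · 3 · 5.
Divisors of 30: 1, 2, 3, 5, 6, 10, 15, 30.
Compute 26^d (mod 31) for the divisors d until we hit 1:
26^1 ≡ 26 (mod 31)
26^2 ≡ 25 (mod 31)
26^3 ≡ 30 (mod 31)
26^5 ≡ 6 (mod 31)
26^6 ≡ 1 (mod 31) ✓
Hence ord(26) = 6.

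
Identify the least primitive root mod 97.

φ(97) = 97 − 1 = 96 = 2^5 · 3.
Test candidates g = 2, 3, … against the prime factors q ∈ {2, 3} of φ(97): g is a generator iff g^(96/q) ≢ 1 for every such q.
g = 2: 2^48 ≡ 1 — hits 1, so not a primitive root.
g = 3: 3^48 ≡ 1 — hits 1, so not a primitive root.
g = 4: 4^48 ≡ 1 — hits 1, so not a primitive root.
g = 5: 5^48 ≡ 96; 5^32 ≡ 35 — none is 1, so 5 is a primitive root.
So 5 is the smallest generator of (Z/97Z)^×.

5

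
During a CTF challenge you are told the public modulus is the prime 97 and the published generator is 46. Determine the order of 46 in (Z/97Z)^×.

32

By Lagrange's theorem, ord_97(46) divides φ(97) = 97 − 1 = 96 = 2^5 · 3.
Divisors of 96: 1, 2, 3, 4, 6, 8, 12, 16, 24, 32, 48, 96.
Evaluate successive powers at the divisors of 96:
46^1 ≡ 46
46^2 ≡ 79
46^3 ≡ 45
46^4 ≡ 33
46^6 ≡ 85
46^8 ≡ 22
46^12 ≡ 47
46^16 ≡ 96
46^24 ≡ 75
46^32 ≡ 1
So ord_97(46) = 32.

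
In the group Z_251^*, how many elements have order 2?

1

φ(251) = 251 − 1 = 250 = 2 · 5^3.
In a cyclic group of order 250, there are φ(d) elements of order d for each divisor d of 250, and zero for non-divisors.
2 | 250, and φ(2) = 2 − 1 = 1.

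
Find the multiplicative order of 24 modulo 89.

By Lagrange's theorem, ord_89(24) divides φ(89) = 89 − 1 = 88 = 2^3 · 11.
Divisors of 88: 1, 2, 4, 8, 11, 22, 44, 88.
Compute 24^d (mod 89) for the divisors d until we hit 1:
24^1 ≡ 24 (mod 89)
24^2 ≡ 42 (mod 89)
24^4 ≡ 73 (mod 89)
24^8 ≡ 78 (mod 89)
24^11 ≡ 37 (mod 89)
24^22 ≡ 34 (mod 89)
24^44 ≡ 88 (mod 89)
24^88 ≡ 1 (mod 89) ✓
Therefore the multiplicative order of 24 modulo 89 is 88.

88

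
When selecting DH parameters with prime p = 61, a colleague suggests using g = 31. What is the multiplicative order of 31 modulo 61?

60

By Lagrange's theorem, ord_61(31) divides φ(61) = 61 − 1 = 60 = 2^2 · 3 · 5.
Divisors of 60: 1, 2, 3, 4, 5, 6, 10, 12, 15, 20, 30, 60.
Evaluate successive powers at the divisors of 60:
31^1 ≡ 31
31^2 ≡ 46
31^3 ≡ 23
31^4 ≡ 42
31^5 ≡ 21
31^6 ≡ 41
31^10 ≡ 14
31^12 ≡ 34
31^15 ≡ 50
31^20 ≡ 13
31^30 ≡ 60
31^60 ≡ 1
The smallest such exponent is 60, so the order of 31 is 60.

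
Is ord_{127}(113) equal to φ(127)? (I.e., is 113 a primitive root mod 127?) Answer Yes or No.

No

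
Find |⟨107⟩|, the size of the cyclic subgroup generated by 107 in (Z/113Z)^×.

112

ord(107) | φ(113) = 113 − 1 = 112 = 2^4 · 7.
Divisors of 112: 1, 2, 4, 7, 8, 14, 16, 28, 56, 112.
Test each divisor d:
107^1 ≡ 107 (mod 113)
107^2 ≡ 36 (mod 113)
107^4 ≡ 53 (mod 113)
107^7 ≡ 78 (mod 113)
107^8 ≡ 97 (mod 113)
107^14 ≡ 95 (mod 113)
107^16 ≡ 30 (mod 113)
107^28 ≡ 98 (mod 113)
107^56 ≡ 112 (mod 113)
107^112 ≡ 1 (mod 113) ✓
Therefore the multiplicative order of 107 modulo 113 is 112.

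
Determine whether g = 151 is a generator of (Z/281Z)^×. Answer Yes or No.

φ(281) = 281 − 1 = 280 = 2^3 · 5 · 7.
Test 151^(280/q) mod 281 for each prime factor q of 280:
151^140 ≡ 280 (mod 281)  [q = 2: ≢ 1 ✓]
151^56 ≡ 232 (mod 281)  [q = 5: ≢ 1 ✓]
151^40 ≡ 1 (mod 281)  [q = 7: ≡ 1 ✗]
Since 151^40 ≡ 1, the order of 151 divides 40 < 280, so 151 is not a primitive root.

No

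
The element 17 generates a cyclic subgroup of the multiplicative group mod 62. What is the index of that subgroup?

Since 17 ∈ (Z/62Z)^×, its order divides φ(62) = φ(2)·φ(31) = 1·30 = 30 = 2 · 3 · 5.
Divisors of 30: 1, 2, 3, 5, 6, 10, 15, 30.
Evaluate successive powers at the divisors of 30:
17^1 ≡ 17
17^2 ≡ 41
17^3 ≡ 15
17^5 ≡ 57
17^6 ≡ 39
17^10 ≡ 25
17^15 ≡ 61
17^30 ≡ 1
Thus |⟨17⟩| = ord(17) = 30.
The index is φ(62) / ord(17) = 30 / 30 = 1.

1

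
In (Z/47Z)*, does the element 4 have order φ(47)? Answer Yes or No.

No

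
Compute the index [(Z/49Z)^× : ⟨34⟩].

By Lagrange's theorem, ord_49(34) divides φ(49) = φ(7^2) = 7·(7−1) = 42 = 2 · 3 · 7.
Divisors of 42: 1, 2, 3, 6, 7, 14, 21, 42.
Check 34^d mod 49 for each divisor in increasing order:
34^1 ≡ 34 (mod 49)
34^2 ≡ 29 (mod 49)
34^3 ≡ 6 (mod 49)
34^6 ≡ 36 (mod 49)
34^7 ≡ 48 (mod 49)
34^14 ≡ 1 (mod 49) ✓
The order of 34 is 14, so the subgroup it generates has 14 elements.
The index is φ(49) / ord(34) = 42 / 14 = 3.

3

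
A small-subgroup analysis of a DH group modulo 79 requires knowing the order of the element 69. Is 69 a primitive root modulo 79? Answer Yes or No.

No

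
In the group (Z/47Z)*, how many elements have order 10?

φ(47) = 47 − 1 = 46 = 2 · 23.
Since (Z/47Z)^× is cyclic of order 46, the number of elements of order d is φ(d) when d | 46 and 0 otherwise.
Since 10 ∤ 46, the count is 0.

0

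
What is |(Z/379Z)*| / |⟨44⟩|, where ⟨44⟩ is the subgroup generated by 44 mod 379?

3

The order of 44 must divide φ(379) = 379 − 1 = 378 = 2 · 3^3 · 7.
Divisors of 378: 1, 2, 3, 6, 7, 9, 14, 18, 21, 27, 42, 54, 63, 126, 189, 378.
Check 44^d mod 379 for each divisor in increasing order:
44^1 ≡ 44 (mod 379)
44^2 ≡ 41 (mod 379)
44^3 ≡ 288 (mod 379)
44^6 ≡ 322 (mod 379)
44^7 ≡ 145 (mod 379)
44^9 ≡ 260 (mod 379)
44^14 ≡ 180 (mod 379)
44^18 ≡ 138 (mod 379)
44^21 ≡ 328 (mod 379)
44^27 ≡ 254 (mod 379)
44^42 ≡ 327 (mod 379)
44^54 ≡ 86 (mod 379)
44^63 ≡ 378 (mod 379)
44^126 ≡ 1 (mod 379) ✓
So ord_379(44) = 126, hence |⟨44⟩| = 126.
Index = |(Z/379Z)^×| / |⟨44⟩| = 378 / 126 = 3.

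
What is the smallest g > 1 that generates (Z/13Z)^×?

2

φ(13) = 13 − 1 = 12 = 2^2 · 3.
Test candidates g = 2, 3, … against the prime factors q ∈ {2, 3} of φ(13): g is a generator iff g^(12/q) ≢ 1 for every such q.
g = 2: 2^6 ≡ 12; 2^4 ≡ 3 — none is 1, so 2 is a primitive root.
Hence the least primitive root of 13 is 2.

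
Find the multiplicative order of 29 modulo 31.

10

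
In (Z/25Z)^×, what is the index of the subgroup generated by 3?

1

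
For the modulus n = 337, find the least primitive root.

10

φ(337) = 337 − 1 = 336 = 2^4 · 3 · 7.
Test candidates g = 2, 3, … against the prime factors q ∈ {2, 3, 7} of φ(337): g is a generator iff g^(336/q) ≢ 1 for every such q.
g = 2: 2^168 ≡ 1 — hits 1, so not a primitive root.
g = 3: 3^168 ≡ 1 — hits 1, so not a primitive root.
g = 4: 4^168 ≡ 1 — hits 1, so not a primitive root.
g = 5: 5^168 ≡ 336; 5^112 ≡ 1 — hits 1, so not a primitive root.
g = 6: 6^168 ≡ 1 — hits 1, so not a primitive root.
g = 7: 7^168 ≡ 1 — hits 1, so not a primitive root.
g = 8: 8^168 ≡ 1 — hits 1, so not a primitive root.
g = 9: 9^168 ≡ 1 — hits 1, so not a primitive root.
g = 10: 10^168 ≡ 336; 10^112 ≡ 128; 10^48 ≡ 175 — none is 1, so 10 is a primitive root.
Hence the least primitive root of 337 is 10.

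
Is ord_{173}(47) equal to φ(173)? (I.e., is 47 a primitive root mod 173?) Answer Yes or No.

No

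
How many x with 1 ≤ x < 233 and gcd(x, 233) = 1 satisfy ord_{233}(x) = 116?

φ(233) = 233 − 1 = 232 = 2^3 · 29.
In a cyclic group of order 232, there are φ(d) elements of order d for each divisor d of 232, and zero for non-divisors.
116 = 2^2 · 29 divides 232, and φ(116) = 56.

56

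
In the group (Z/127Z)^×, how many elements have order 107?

0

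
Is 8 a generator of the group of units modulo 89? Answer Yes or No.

No

φ(89) = 89 − 1 = 88 = 2^3 · 11.
8 is a primitive root mod 89 iff 8^(φ(89)/q) ≢ 1 for every prime q | φ(89), i.e. q ∈ {2, 11}.
8^44 ≡ 1 (mod 89)  [q = 2: ≡ 1 ✗]
8^8 ≡ 4 (mod 89)  [q = 11: ≢ 1 ✓]
Since 8^44 ≡ 1, the order of 8 divides 44 < 88, so 8 is not a primitive root.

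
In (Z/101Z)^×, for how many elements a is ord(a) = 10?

4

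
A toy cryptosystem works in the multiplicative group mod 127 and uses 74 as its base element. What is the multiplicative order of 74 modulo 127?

63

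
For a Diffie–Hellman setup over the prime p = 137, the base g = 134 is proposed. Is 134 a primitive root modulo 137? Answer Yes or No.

Yes

φ(137) = 137 − 1 = 136 = 2^3 · 17.
It suffices to check that the order of 134 is not a proper divisor of 136: compute 134^(136/q) for q ∈ {2, 17}.
134^68 ≡ 136 (mod 137)  [q = 2: ≢ 1 ✓]
134^8 ≡ 122 (mod 137)  [q = 17: ≢ 1 ✓]
None equal 1, so ord_137(134) = 136: 134 is a primitive root.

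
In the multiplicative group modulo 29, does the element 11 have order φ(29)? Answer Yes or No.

Yes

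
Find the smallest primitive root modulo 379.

2

φ(379) = 379 − 1 = 378 = 2 · 3^3 · 7.
Test candidates g = 2, 3, … against the prime factors q ∈ {2, 3, 7} of φ(379): g is a generator iff g^(378/q) ≢ 1 for every such q.
g = 2: 2^189 ≡ 378; 2^126 ≡ 327; 2^54 ≡ 125 — none is 1, so 2 is a primitive root.
The smallest primitive root modulo 379 is 2.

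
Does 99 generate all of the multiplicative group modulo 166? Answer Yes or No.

φ(166) = φ(2)·φ(83) = 1·82 = 82 = 2 · 41.
It suffices to check that the order of 99 is not a proper divisor of 82: compute 99^(82/q) for q ∈ {2, 41}.
99^41 ≡ 1 (mod 166)  [q = 2: ≡ 1 ✗]
99^2 ≡ 7 (mod 166)  [q = 41: ≢ 1 ✓]
99^41 ≡ 1 shows ord(99) | 41, strictly less than φ(166); not a primitive root.

No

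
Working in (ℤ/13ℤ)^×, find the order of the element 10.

6

Since 10 ∈ (Z/13Z)^×, its order divides φ(13) = 13 − 1 = 12 = 2^2 · 3.
Divisors of 12: 1, 2, 3, 4, 6, 12.
Test each divisor d:
10^1 ≡ 10
10^2 ≡ 9
10^3 ≡ 12
10^4 ≡ 3
10^6 ≡ 1
Therefore the multiplicative order of 10 modulo 13 is 6.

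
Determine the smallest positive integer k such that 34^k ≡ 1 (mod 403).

60

ord(34) | φ(403) = φ(13·31) = (13−1)·(31−1) = 12·30 = 360 = 2^3 · 3^2 · 5.
Divisors of 360: 1, 2, 3, 4, 5, 6, 8, 9, 10, 12, 15, 18, 20, 24, 30, 36, 40, 45, 60, 72, 90, 120, 180, 360.
Test each divisor d:
34^1 ≡ 34
34^2 ≡ 350
34^3 ≡ 213
34^4 ≡ 391
34^5 ≡ 398
34^6 ≡ 233
34^8 ≡ 144
34^9 ≡ 60
34^10 ≡ 25
34^12 ≡ 287
34^15 ≡ 278
34^18 ≡ 376
34^20 ≡ 222
34^24 ≡ 157
34^30 ≡ 311
34^36 ≡ 326
34^40 ≡ 118
34^45 ≡ 216
34^60 ≡ 1
Hence ord(34) = 60.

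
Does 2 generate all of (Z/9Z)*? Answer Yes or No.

Yes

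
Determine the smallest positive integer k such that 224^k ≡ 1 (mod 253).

The order of 224 must divide φ(253) = φ(11·23) = (11−1)·(23−1) = 10·22 = 220 = 2^2 · 5 · 11.
Divisors of 220: 1, 2, 4, 5, 10, 11, 20, 22, 44, 55, 110, 220.
Evaluate successive powers at the divisors of 220:
224^1 ≡ 224
224^2 ≡ 82
224^4 ≡ 146
224^5 ≡ 67
224^10 ≡ 188
224^11 ≡ 114
224^20 ≡ 177
224^22 ≡ 93
224^44 ≡ 47
224^55 ≡ 45
224^110 ≡ 1
Therefore the multiplicative order of 224 modulo 253 is 110.

110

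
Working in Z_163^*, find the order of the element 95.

81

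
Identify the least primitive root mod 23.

φ(23) = 23 − 1 = 22 = 2 · 11.
Test candidates g = 2, 3, … against the prime factors q ∈ {2, 11} of φ(23): g is a generator iff g^(22/q) ≢ 1 for every such q.
g = 2: 2^11 ≡ 1 — hits 1, so not a primitive root.
g = 3: 3^11 ≡ 1 — hits 1, so not a primitive root.
g = 4: 4^11 ≡ 1 — hits 1, so not a primitive root.
g = 5: 5^11 ≡ 22; 5^2 ≡ 2 — none is 1, so 5 is a primitive root.
Hence the least primitive root of 23 is 5.

5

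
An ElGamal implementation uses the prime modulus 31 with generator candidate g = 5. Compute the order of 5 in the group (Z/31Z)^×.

Since 5 ∈ (Z/31Z)^×, its order divides φ(31) = 31 − 1 = 30 = 2 · 3 · 5.
Divisors of 30: 1, 2, 3, 5, 6, 10, 15, 30.
Check 5^d mod 31 for each divisor in increasing order:
5^1 ≡ 5 (mod 31)
5^2 ≡ 25 (mod 31)
5^3 ≡ 1 (mod 31) ✓
So ord_31(5) = 3.

3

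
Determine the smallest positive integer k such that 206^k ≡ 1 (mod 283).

282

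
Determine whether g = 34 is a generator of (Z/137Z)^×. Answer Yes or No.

No

φ(137) = 137 − 1 = 136 = 2^3 · 17.
An element g generates (Z/137Z)^× iff g^(136/q) ≢ 1 (mod 137) for each prime q ∈ {2, 17}.
34^68 ≡ 1 (mod 137)  [q = 2: ≡ 1 ✗]
34^8 ≡ 74 (mod 137)  [q = 17: ≢ 1 ✓]
34^68 ≡ 1 shows ord(34) | 68, strictly less than φ(137); not a primitive root.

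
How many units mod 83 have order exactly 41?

φ(83) = 83 − 1 = 82 = 2 · 41.
In a cyclic group of order 82, there are φ(d) elements of order d for each divisor d of 82, and zero for non-divisors.
41 | 82, and φ(41) = 41 − 1 = 40.

40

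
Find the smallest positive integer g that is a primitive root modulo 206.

5

φ(206) = φ(2)·φ(103) = 1·102 = 102 = 2 · 3 · 17.
g is a primitive root iff g^(102/q) ≢ 1 (mod 206) for each prime q ∈ {2, 3, 17}.
g = 2: gcd(2, 206) = 2 > 1, not a unit — skip.
g = 3: 3^51 ≡ 205; 3^34 ≡ 1 — hits 1, so not a primitive root.
g = 4: gcd(4, 206) = 2 > 1, not a unit — skip.
g = 5: 5^51 ≡ 205; 5^34 ≡ 159; 5^6 ≡ 175 — none is 1, so 5 is a primitive root.
So 5 is the smallest generator of (Z/206Z)^×.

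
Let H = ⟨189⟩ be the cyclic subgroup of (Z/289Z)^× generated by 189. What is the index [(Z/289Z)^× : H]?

2

ord(189) | φ(289) = φ(17^2) = 17·(17−1) = 272 = 2^4 · 17.
Divisors of 272: 1, 2, 4, 8, 16, 17, 34, 68, 136, 272.
Check 189^d mod 289 for each divisor in increasing order:
189^1 ≡ 189 (mod 289)
189^2 ≡ 174 (mod 289)
189^4 ≡ 220 (mod 289)
189^8 ≡ 137 (mod 289)
189^16 ≡ 273 (mod 289)
189^17 ≡ 155 (mod 289)
189^34 ≡ 38 (mod 289)
189^68 ≡ 288 (mod 289)
189^136 ≡ 1 (mod 289) ✓
Thus |⟨189⟩| = ord(189) = 136.
[(Z/289Z)^× : ⟨189⟩] = 272/136 = 2.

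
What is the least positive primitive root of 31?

3

φ(31) = 31 − 1 = 30 = 2 · 3 · 5.
Test candidates g = 2, 3, … against the prime factors q ∈ {2, 3, 5} of φ(31): g is a generator iff g^(30/q) ≢ 1 for every such q.
g = 2: 2^15 ≡ 1 — hits 1, so not a primitive root.
g = 3: 3^15 ≡ 30; 3^10 ≡ 25; 3^6 ≡ 16 — none is 1, so 3 is a primitive root.
So 3 is the smallest generator of (Z/31Z)^×.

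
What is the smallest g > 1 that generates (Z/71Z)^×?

φ(71) = 71 − 1 = 70 = 2 · 5 · 7.
g is a primitive root iff g^(70/q) ≢ 1 (mod 71) for each prime q ∈ {2, 5, 7}.
g = 2: 2^35 ≡ 1 — hits 1, so not a primitive root.
g = 3: 3^35 ≡ 1 — hits 1, so not a primitive root.
g = 4: 4^35 ≡ 1 — hits 1, so not a primitive root.
g = 5: 5^35 ≡ 1 — hits 1, so not a primitive root.
g = 6: 6^35 ≡ 1 — hits 1, so not a primitive root.
g = 7: 7^35 ≡ 70; 7^14 ≡ 54; 7^10 ≡ 45 — none is 1, so 7 is a primitive root.
So 7 is the smallest generator of (Z/71Z)^×.

7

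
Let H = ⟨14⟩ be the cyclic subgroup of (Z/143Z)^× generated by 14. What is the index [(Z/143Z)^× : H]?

24

ord(14) | φ(143) = φ(11·13) = (11−1)·(13−1) = 10·12 = 120 = 2^3 · 3 · 5.
Divisors of 120: 1, 2, 3, 4, 5, 6, 8, 10, 12, 15, 20, 24, 30, 40, 60, 120.
Test each divisor d:
14^1 ≡ 14
14^2 ≡ 53
14^3 ≡ 27
14^4 ≡ 92
14^5 ≡ 1
The order of 14 is 5, so the subgroup it generates has 5 elements.
[(Z/143Z)^× : ⟨14⟩] = 120/5 = 24.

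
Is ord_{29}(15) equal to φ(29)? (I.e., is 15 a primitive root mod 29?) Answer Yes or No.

φ(29) = 29 − 1 = 28 = 2^2 · 7.
Test 15^(28/q) mod 29 for each prime factor q of 28:
15^14 ≡ 28 (mod 29)  [q = 2: ≢ 1 ✓]
15^4 ≡ 20 (mod 29)  [q = 7: ≢ 1 ✓]
None equal 1, so ord_29(15) = 28: 15 is a primitive root.

Yes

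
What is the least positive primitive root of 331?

φ(331) = 331 − 1 = 330 = 2 · 3 · 5 · 11.
Test candidates g = 2, 3, … against the prime factors q ∈ {2, 3, 5, 11} of φ(331): g is a generator iff g^(330/q) ≢ 1 for every such q.
g = 2: 2^165 ≡ 330; 2^110 ≡ 299; 2^66 ≡ 64; 2^30 ≡ 1 — hits 1, so not a primitive root.
g = 3: 3^165 ≡ 330; 3^110 ≡ 299; 3^66 ≡ 64; 3^30 ≡ 270 — none is 1, so 3 is a primitive root.
The smallest primitive root modulo 331 is 3.

3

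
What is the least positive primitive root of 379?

2

φ(379) = 379 − 1 = 378 = 2 · 3^3 · 7.
Test candidates g = 2, 3, … against the prime factors q ∈ {2, 3, 7} of φ(379): g is a generator iff g^(378/q) ≢ 1 for every such q.
g = 2: 2^189 ≡ 378; 2^126 ≡ 327; 2^54 ≡ 125 — none is 1, so 2 is a primitive root.
The smallest primitive root modulo 379 is 2.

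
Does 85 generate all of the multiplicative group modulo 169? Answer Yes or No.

Yes

φ(169) = φ(13^2) = 13·(13−1) = 156 = 2^2 · 3 · 13.
Test 85^(156/q) mod 169 for each prime factor q of 156:
85^78 ≡ 168 (mod 169)  [q = 2: ≢ 1 ✓]
85^52 ≡ 22 (mod 169)  [q = 3: ≢ 1 ✓]
85^12 ≡ 131 (mod 169)  [q = 13: ≢ 1 ✓]
None equal 1, so ord_169(85) = 156: 85 is a primitive root.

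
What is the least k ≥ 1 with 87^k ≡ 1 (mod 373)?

The order of 87 must divide φ(373) = 373 − 1 = 372 = 2^2 · 3 · 31.
Divisors of 372: 1, 2, 3, 4, 6, 12, 31, 62, 93, 124, 186, 372.
Test each divisor d:
87^1 ≡ 87 (mod 373)
87^2 ≡ 109 (mod 373)
87^3 ≡ 158 (mod 373)
87^4 ≡ 318 (mod 373)
87^6 ≡ 346 (mod 373)
87^12 ≡ 356 (mod 373)
87^31 ≡ 372 (mod 373)
87^62 ≡ 1 (mod 373) ✓
Therefore the multiplicative order of 87 modulo 373 is 62.

62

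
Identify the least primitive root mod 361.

φ(361) = φ(19^2) = 19·(19−1) = 342 = 2 · 3^2 · 19.
Test candidates g = 2, 3, … against the prime factors q ∈ {2, 3, 19} of φ(361): g is a generator iff g^(342/q) ≢ 1 for every such q.
g = 2: 2^171 ≡ 360; 2^114 ≡ 292; 2^18 ≡ 58 — none is 1, so 2 is a primitive root.
The smallest primitive root modulo 361 is 2.

2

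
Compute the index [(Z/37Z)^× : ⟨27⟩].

ord(27) | φ(37) = 37 − 1 = 36 = 2^2 · 3^2.
Divisors of 36: 1, 2, 3, 4, 6, 9, 12, 18, 36.
Test each divisor d:
27^1 ≡ 27
27^2 ≡ 26
27^3 ≡ 36
27^4 ≡ 10
27^6 ≡ 1
So ord_37(27) = 6, hence |⟨27⟩| = 6.
Index = |(Z/37Z)^×| / |⟨27⟩| = 36 / 6 = 6.

6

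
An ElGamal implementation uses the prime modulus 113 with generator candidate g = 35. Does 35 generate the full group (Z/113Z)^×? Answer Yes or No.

No

φ(113) = 113 − 1 = 112 = 2^4 · 7.
It suffices to check that the order of 35 is not a proper divisor of 112: compute 35^(112/q) for q ∈ {2, 7}.
35^56 ≡ 112 (mod 113)  [q = 2: ≢ 1 ✓]
35^16 ≡ 1 (mod 113)  [q = 7: ≡ 1 ✗]
The check at q = 7 fails, so 35 generates a proper subgroup.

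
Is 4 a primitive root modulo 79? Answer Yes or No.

No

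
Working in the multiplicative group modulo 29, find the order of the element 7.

7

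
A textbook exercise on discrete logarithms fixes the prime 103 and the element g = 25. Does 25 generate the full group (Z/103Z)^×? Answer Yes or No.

φ(103) = 103 − 1 = 102 = 2 · 3 · 17.
It suffices to check that the order of 25 is not a proper divisor of 102: compute 25^(102/q) for q ∈ {2, 3, 17}.
25^51 ≡ 1 (mod 103)  [q = 2: ≡ 1 ✗]
25^34 ≡ 46 (mod 103)  [q = 3: ≢ 1 ✓]
25^6 ≡ 34 (mod 103)  [q = 17: ≢ 1 ✓]
Since 25^51 ≡ 1, the order of 25 divides 51 < 102, so 25 is not a primitive root.

No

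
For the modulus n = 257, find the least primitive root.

φ(257) = 257 − 1 = 256 = 2^8.
g is a primitive root iff g^(256/q) ≢ 1 (mod 257) for each prime q ∈ {2}.
g = 2: 2^128 ≡ 1 — hits 1, so not a primitive root.
g = 3: 3^128 ≡ 256 — none is 1, so 3 is a primitive root.
The smallest primitive root modulo 257 is 3.

3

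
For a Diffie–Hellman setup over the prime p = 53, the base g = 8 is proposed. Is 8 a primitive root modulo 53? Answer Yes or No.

Yes

φ(53) = 53 − 1 = 52 = 2^2 · 13.
8 is a primitive root mod 53 iff 8^(φ(53)/q) ≢ 1 for every prime q | φ(53), i.e. q ∈ {2, 13}.
8^26 ≡ 52 (mod 53)  [q = 2: ≢ 1 ✓]
8^4 ≡ 15 (mod 53)  [q = 13: ≢ 1 ✓]
Every test exponent gives a nontrivial residue, hence 8 generates the full group.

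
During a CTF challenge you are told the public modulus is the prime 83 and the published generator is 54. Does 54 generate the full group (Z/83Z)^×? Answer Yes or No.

Yes

φ(83) = 83 − 1 = 82 = 2 · 41.
An element g generates (Z/83Z)^× iff g^(82/q) ≢ 1 (mod 83) for each prime q ∈ {2, 41}.
54^41 ≡ 82 (mod 83)  [q = 2: ≢ 1 ✓]
54^2 ≡ 11 (mod 83)  [q = 41: ≢ 1 ✓]
Every test exponent gives a nontrivial residue, hence 54 generates the full group.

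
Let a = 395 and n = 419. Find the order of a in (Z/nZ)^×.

ord(395) | φ(419) = 419 − 1 = 418 = 2 · 11 · 19.
Divisors of 418: 1, 2, 11, 19, 22, 38, 209, 418.
Compute 395^d (mod 419) for the divisors d until we hit 1:
395^1 ≡ 395 (mod 419)
395^2 ≡ 157 (mod 419)
395^11 ≡ 49 (mod 419)
395^19 ≡ 102 (mod 419)
395^22 ≡ 306 (mod 419)
395^38 ≡ 348 (mod 419)
395^209 ≡ 1 (mod 419) ✓
Hence ord(395) = 209.

209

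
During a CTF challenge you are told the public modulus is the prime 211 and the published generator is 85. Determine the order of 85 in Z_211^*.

210

By Lagrange's theorem, ord_211(85) divides φ(211) = 211 − 1 = 210 = 2 · 3 · 5 · 7.
Divisors of 210: 1, 2, 3, 5, 6, 7, 10, 14, 15, 21, 30, 35, 42, 70, 105, 210.
Compute 85^d (mod 211) for the divisors d until we hit 1:
85^1 ≡ 85 (mod 211)
85^2 ≡ 51 (mod 211)
85^3 ≡ 115 (mod 211)
85^5 ≡ 168 (mod 211)
85^6 ≡ 143 (mod 211)
85^7 ≡ 128 (mod 211)
85^10 ≡ 161 (mod 211)
85^14 ≡ 137 (mod 211)
85^15 ≡ 40 (mod 211)
85^21 ≡ 23 (mod 211)
85^30 ≡ 123 (mod 211)
85^35 ≡ 197 (mod 211)
85^42 ≡ 107 (mod 211)
85^70 ≡ 196 (mod 211)
85^105 ≡ 210 (mod 211)
85^210 ≡ 1 (mod 211) ✓
Therefore the multiplicative order of 85 modulo 211 is 210.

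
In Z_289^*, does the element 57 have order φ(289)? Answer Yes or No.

φ(289) = φ(17^2) = 17·(17−1) = 272 = 2^4 · 17.
It suffices to check that the order of 57 is not a proper divisor of 272: compute 57^(272/q) for q ∈ {2, 17}.
57^136 ≡ 288 (mod 289)  [q = 2: ≢ 1 ✓]
57^16 ≡ 239 (mod 289)  [q = 17: ≢ 1 ✓]
All checks pass, so 57 has order 272 and is a primitive root modulo 289.

Yes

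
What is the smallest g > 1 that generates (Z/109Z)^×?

φ(109) = 109 − 1 = 108 = 2^2 · 3^3.
Test candidates g = 2, 3, … against the prime factors q ∈ {2, 3} of φ(109): g is a generator iff g^(108/q) ≢ 1 for every such q.
g = 2: 2^54 ≡ 108; 2^36 ≡ 1 — hits 1, so not a primitive root.
g = 3: 3^54 ≡ 1 — hits 1, so not a primitive root.
g = 4: 4^54 ≡ 1 — hits 1, so not a primitive root.
g = 5: 5^54 ≡ 1 — hits 1, so not a primitive root.
g = 6: 6^54 ≡ 108; 6^36 ≡ 63 — none is 1, so 6 is a primitive root.
Hence the least primitive root of 109 is 6.

6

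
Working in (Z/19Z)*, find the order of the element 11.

3

By Lagrange's theorem, ord_19(11) divides φ(19) = 19 − 1 = 18 = 2 · 3^2.
Divisors of 18: 1, 2, 3, 6, 9, 18.
Evaluate successive powers at the divisors of 18:
11^1 ≡ 11
11^2 ≡ 7
11^3 ≡ 1
The smallest such exponent is 3, so the order of 11 is 3.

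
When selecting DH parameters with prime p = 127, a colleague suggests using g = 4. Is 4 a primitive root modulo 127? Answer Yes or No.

φ(127) = 127 − 1 = 126 = 2 · 3^2 · 7.
4 is a primitive root mod 127 iff 4^(φ(127)/q) ≢ 1 for every prime q | φ(127), i.e. q ∈ {2, 3, 7}.
4^63 ≡ 1 (mod 127)  [q = 2: ≡ 1 ✗]
4^42 ≡ 1 (mod 127)  [q = 3: ≡ 1 ✗]
4^18 ≡ 2 (mod 127)  [q = 7: ≢ 1 ✓]
The check at q = 2 fails, so 4 generates a proper subgroup.

No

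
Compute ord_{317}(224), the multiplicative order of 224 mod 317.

316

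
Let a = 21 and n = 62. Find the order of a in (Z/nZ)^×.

30

ord(21) | φ(62) = φ(2)·φ(31) = 1·30 = 30 = 2 · 3 · 5.
Divisors of 30: 1, 2, 3, 5, 6, 10, 15, 30.
Test each divisor d:
21^1 ≡ 21
21^2 ≡ 7
21^3 ≡ 23
21^5 ≡ 37
21^6 ≡ 33
21^10 ≡ 5
21^15 ≡ 61
21^30 ≡ 1
Hence ord(21) = 30.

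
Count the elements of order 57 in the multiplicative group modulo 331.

0

φ(331) = 331 − 1 = 330 = 2 · 3 · 5 · 11.
Since (Z/331Z)^× is cyclic of order 330, the number of elements of order d is φ(d) when d | 330 and 0 otherwise.
57 does not divide 330, so no element of (Z/331Z)^× has order 57.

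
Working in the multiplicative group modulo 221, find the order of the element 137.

12

ord(137) | φ(221) = φ(13·17) = (13−1)·(17−1) = 12·16 = 192 = 2^6 · 3.
Divisors of 192: 1, 2, 3, 4, 6, 8, 12, 16, 24, 32, 48, 64, 96, 192.
Test each divisor d:
137^1 ≡ 137
137^2 ≡ 205
137^3 ≡ 18
137^4 ≡ 35
137^6 ≡ 103
137^8 ≡ 120
137^12 ≡ 1
Hence ord(137) = 12.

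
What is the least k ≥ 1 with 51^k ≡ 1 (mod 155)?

15

The order of 51 must divide φ(155) = φ(5·31) = (5−1)·(31−1) = 4·30 = 120 = 2^3 · 3 · 5.
Divisors of 120: 1, 2, 3, 4, 5, 6, 8, 10, 12, 15, 20, 24, 30, 40, 60, 120.
Check 51^d mod 155 for each divisor in increasing order:
51^1 ≡ 51 (mod 155)
51^2 ≡ 121 (mod 155)
51^3 ≡ 126 (mod 155)
51^4 ≡ 71 (mod 155)
51^5 ≡ 56 (mod 155)
51^6 ≡ 66 (mod 155)
51^8 ≡ 81 (mod 155)
51^10 ≡ 36 (mod 155)
51^12 ≡ 16 (mod 155)
51^15 ≡ 1 (mod 155) ✓
So ord_155(51) = 15.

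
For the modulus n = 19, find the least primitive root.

2

φ(19) = 19 − 1 = 18 = 2 · 3^2.
Test candidates g = 2, 3, … against the prime factors q ∈ {2, 3} of φ(19): g is a generator iff g^(18/q) ≢ 1 for every such q.
g = 2: 2^9 ≡ 18; 2^6 ≡ 7 — none is 1, so 2 is a primitive root.
So 2 is the smallest generator of (Z/19Z)^×.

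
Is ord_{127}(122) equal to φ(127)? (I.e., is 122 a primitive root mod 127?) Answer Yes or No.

No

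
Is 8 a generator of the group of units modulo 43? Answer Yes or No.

No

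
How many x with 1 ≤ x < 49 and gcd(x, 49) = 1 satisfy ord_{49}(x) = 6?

φ(49) = φ(7^2) = 7·(7−1) = 42 = 2 · 3 · 7.
(Z/49Z)^× is cyclic (|G| = 42); a cyclic group of order m has exactly φ(d) elements of each order d | m, and none otherwise.
6 = 2 · 3 divides 42, and φ(6) = 2.

2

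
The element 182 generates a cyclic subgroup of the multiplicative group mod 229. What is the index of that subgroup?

1

ord(182) | φ(229) = 229 − 1 = 228 = 2^2 · 3 · 19.
Divisors of 228: 1, 2, 3, 4, 6, 12, 19, 38, 57, 76, 114, 228.
Compute 182^d (mod 229) for the divisors d until we hit 1:
182^1 ≡ 182 (mod 229)
182^2 ≡ 148 (mod 229)
182^3 ≡ 143 (mod 229)
182^4 ≡ 149 (mod 229)
182^6 ≡ 68 (mod 229)
182^12 ≡ 44 (mod 229)
182^19 ≡ 211 (mod 229)
182^38 ≡ 95 (mod 229)
182^57 ≡ 122 (mod 229)
182^76 ≡ 94 (mod 229)
182^114 ≡ 228 (mod 229)
182^228 ≡ 1 (mod 229) ✓
Thus |⟨182⟩| = ord(182) = 228.
The index is φ(229) / ord(182) = 228 / 228 = 1.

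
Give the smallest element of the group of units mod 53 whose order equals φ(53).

φ(53) = 53 − 1 = 52 = 2^2 · 13.
g is a primitive root iff g^(52/q) ≢ 1 (mod 53) for each prime q ∈ {2, 13}.
g = 2: 2^26 ≡ 52; 2^4 ≡ 16 — none is 1, so 2 is a primitive root.
So 2 is the smallest generator of (Z/53Z)^×.

2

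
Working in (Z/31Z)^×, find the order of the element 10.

15

By Lagrange's theorem, ord_31(10) divides φ(31) = 31 − 1 = 30 = 2 · 3 · 5.
Divisors of 30: 1, 2, 3, 5, 6, 10, 15, 30.
Compute 10^d (mod 31) for the divisors d until we hit 1:
10^1 ≡ 10 (mod 31)
10^2 ≡ 7 (mod 31)
10^3 ≡ 8 (mod 31)
10^5 ≡ 25 (mod 31)
10^6 ≡ 2 (mod 31)
10^10 ≡ 5 (mod 31)
10^15 ≡ 1 (mod 31) ✓
Therefore the multiplicative order of 10 modulo 31 is 15.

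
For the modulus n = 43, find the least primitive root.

3

φ(43) = 43 − 1 = 42 = 2 · 3 · 7.
g is a primitive root iff g^(42/q) ≢ 1 (mod 43) for each prime q ∈ {2, 3, 7}.
g = 2: 2^21 ≡ 42; 2^14 ≡ 1 — hits 1, so not a primitive root.
g = 3: 3^21 ≡ 42; 3^14 ≡ 36; 3^6 ≡ 41 — none is 1, so 3 is a primitive root.
So 3 is the smallest generator of (Z/43Z)^×.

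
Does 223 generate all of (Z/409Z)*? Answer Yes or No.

φ(409) = 409 − 1 = 408 = 2^3 · 3 · 17.
Test 223^(408/q) mod 409 for each prime factor q of 408:
223^204 ≡ 408 (mod 409)  [q = 2: ≢ 1 ✓]
223^136 ≡ 1 (mod 409)  [q = 3: ≡ 1 ✗]
223^24 ≡ 180 (mod 409)  [q = 17: ≢ 1 ✓]
Since 223^136 ≡ 1, the order of 223 divides 136 < 408, so 223 is not a primitive root.

No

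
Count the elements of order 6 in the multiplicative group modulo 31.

φ(31) = 31 − 1 = 30 = 2 · 3 · 5.
Since (Z/31Z)^× is cyclic of order 30, the number of elements of order d is φ(d) when d | 30 and 0 otherwise.
6 = 2 · 3 divides 30, and φ(6) = 2.

2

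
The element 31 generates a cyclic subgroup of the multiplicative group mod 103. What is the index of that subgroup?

3

Since 31 ∈ (Z/103Z)^×, its order divides φ(103) = 103 − 1 = 102 = 2 · 3 · 17.
Divisors of 102: 1, 2, 3, 6, 17, 34, 51, 102.
Check 31^d mod 103 for each divisor in increasing order:
31^1 ≡ 31 (mod 103)
31^2 ≡ 34 (mod 103)
31^3 ≡ 24 (mod 103)
31^6 ≡ 61 (mod 103)
31^17 ≡ 102 (mod 103)
31^34 ≡ 1 (mod 103) ✓
The order of 31 is 34, so the subgroup it generates has 34 elements.
Index = |(Z/103Z)^×| / |⟨31⟩| = 102 / 34 = 3.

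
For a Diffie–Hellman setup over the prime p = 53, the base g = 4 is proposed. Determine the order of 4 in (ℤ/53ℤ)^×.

By Lagrange's theorem, ord_53(4) divides φ(53) = 53 − 1 = 52 = 2^2 · 13.
Divisors of 52: 1, 2, 4, 13, 26, 52.
Evaluate successive powers at the divisors of 52:
4^1 ≡ 4 (mod 53)
4^2 ≡ 16 (mod 53)
4^4 ≡ 44 (mod 53)
4^13 ≡ 52 (mod 53)
4^26 ≡ 1 (mod 53) ✓
Hence ord(4) = 26.

26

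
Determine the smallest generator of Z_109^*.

φ(109) = 109 − 1 = 108 = 2^2 · 3^3.
g is a primitive root iff g^(108/q) ≢ 1 (mod 109) for each prime q ∈ {2, 3}.
g = 2: 2^54 ≡ 108; 2^36 ≡ 1 — hits 1, so not a primitive root.
g = 3: 3^54 ≡ 1 — hits 1, so not a primitive root.
g = 4: 4^54 ≡ 1 — hits 1, so not a primitive root.
g = 5: 5^54 ≡ 1 — hits 1, so not a primitive root.
g = 6: 6^54 ≡ 108; 6^36 ≡ 63 — none is 1, so 6 is a primitive root.
The smallest primitive root modulo 109 is 6.

6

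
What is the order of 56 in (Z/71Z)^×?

70

Since 56 ∈ (Z/71Z)^×, its order divides φ(71) = 71 − 1 = 70 = 2 · 5 · 7.
Divisors of 70: 1, 2, 5, 7, 10, 14, 35, 70.
Evaluate successive powers at the divisors of 70:
56^1 ≡ 56 (mod 71)
56^2 ≡ 12 (mod 71)
56^5 ≡ 41 (mod 71)
56^7 ≡ 66 (mod 71)
56^10 ≡ 48 (mod 71)
56^14 ≡ 25 (mod 71)
56^35 ≡ 70 (mod 71)
56^70 ≡ 1 (mod 71) ✓
Therefore the multiplicative order of 56 modulo 71 is 70.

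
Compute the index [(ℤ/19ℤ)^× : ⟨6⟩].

Since 6 ∈ (Z/19Z)^×, its order divides φ(19) = 19 − 1 = 18 = 2 · 3^2.
Divisors of 18: 1, 2, 3, 6, 9, 18.
Test each divisor d:
6^1 ≡ 6
6^2 ≡ 17
6^3 ≡ 7
6^6 ≡ 11
6^9 ≡ 1
Thus |⟨6⟩| = ord(6) = 9.
The index is φ(19) / ord(6) = 18 / 9 = 2.

2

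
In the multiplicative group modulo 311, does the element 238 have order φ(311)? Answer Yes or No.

φ(311) = 311 − 1 = 310 = 2 · 5 · 31.
It suffices to check that the order of 238 is not a proper divisor of 310: compute 238^(310/q) for q ∈ {2, 5, 31}.
238^155 ≡ 310 (mod 311)  [q = 2: ≢ 1 ✓]
238^62 ≡ 6 (mod 311)  [q = 5: ≢ 1 ✓]
238^10 ≡ 13 (mod 311)  [q = 31: ≢ 1 ✓]
All checks pass, so 238 has order 310 and is a primitive root modulo 311.

Yes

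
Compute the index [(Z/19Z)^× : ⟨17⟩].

2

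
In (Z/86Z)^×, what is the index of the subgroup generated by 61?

1

Since 61 ∈ (Z/86Z)^×, its order divides φ(86) = φ(2)·φ(43) = 1·42 = 42 = 2 · 3 · 7.
Divisors of 42: 1, 2, 3, 6, 7, 14, 21, 42.
Compute 61^d (mod 86) for the divisors d until we hit 1:
61^1 ≡ 61
61^2 ≡ 23
61^3 ≡ 27
61^6 ≡ 41
61^7 ≡ 7
61^14 ≡ 49
61^21 ≡ 85
61^42 ≡ 1
Thus |⟨61⟩| = ord(61) = 42.
The index is φ(86) / ord(61) = 42 / 42 = 1.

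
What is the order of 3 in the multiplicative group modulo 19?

The order of 3 must divide φ(19) = 19 − 1 = 18 = 2 · 3^2.
Divisors of 18: 1, 2, 3, 6, 9, 18.
Evaluate successive powers at the divisors of 18:
3^1 ≡ 3
3^2 ≡ 9
3^3 ≡ 8
3^6 ≡ 7
3^9 ≡ 18
3^18 ≡ 1
Hence ord(3) = 18.

18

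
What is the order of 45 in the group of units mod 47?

46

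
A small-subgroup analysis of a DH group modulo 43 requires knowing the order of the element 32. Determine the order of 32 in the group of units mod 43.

The order of 32 must divide φ(43) = 43 − 1 = 42 = 2 · 3 · 7.
Divisors of 42: 1, 2, 3, 6, 7, 14, 21, 42.
Compute 32^d (mod 43) for the divisors d until we hit 1:
32^1 ≡ 32 (mod 43)
32^2 ≡ 35 (mod 43)
32^3 ≡ 2 (mod 43)
32^6 ≡ 4 (mod 43)
32^7 ≡ 42 (mod 43)
32^14 ≡ 1 (mod 43) ✓
Hence ord(32) = 14.

14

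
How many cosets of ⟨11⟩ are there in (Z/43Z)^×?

6

The order of 11 must divide φ(43) = 43 − 1 = 42 = 2 · 3 · 7.
Divisors of 42: 1, 2, 3, 6, 7, 14, 21, 42.
Check 11^d mod 43 for each divisor in increasing order:
11^1 ≡ 11 (mod 43)
11^2 ≡ 35 (mod 43)
11^3 ≡ 41 (mod 43)
11^6 ≡ 4 (mod 43)
11^7 ≡ 1 (mod 43) ✓
Thus |⟨11⟩| = ord(11) = 7.
[(Z/43Z)^× : ⟨11⟩] = 42/7 = 6.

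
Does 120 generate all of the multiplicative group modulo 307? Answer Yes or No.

Yes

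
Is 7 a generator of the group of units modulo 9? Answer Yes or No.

No

φ(9) = φ(3^2) = 3·(3−1) = 6 = 2 · 3.
An element g generates (Z/9Z)^× iff g^(6/q) ≢ 1 (mod 9) for each prime q ∈ {2, 3}.
7^3 ≡ 1 (mod 9)  [q = 2: ≡ 1 ✗]
7^2 ≡ 4 (mod 9)  [q = 3: ≢ 1 ✓]
Since 7^3 ≡ 1, the order of 7 divides 3 < 6, so 7 is not a primitive root.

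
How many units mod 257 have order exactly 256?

128

φ(257) = 257 − 1 = 256 = 2^8.
Since (Z/257Z)^× is cyclic of order 256, the number of elements of order d is φ(d) when d | 256 and 0 otherwise.
256 = 2^8 divides 256, and φ(256) = 128.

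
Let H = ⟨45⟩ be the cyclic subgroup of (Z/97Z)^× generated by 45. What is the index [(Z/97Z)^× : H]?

The order of 45 must divide φ(97) = 97 − 1 = 96 = 2^5 · 3.
Divisors of 96: 1, 2, 3, 4, 6, 8, 12, 16, 24, 32, 48, 96.
Compute 45^d (mod 97) for the divisors d until we hit 1:
45^1 ≡ 45 (mod 97)
45^2 ≡ 85 (mod 97)
45^3 ≡ 42 (mod 97)
45^4 ≡ 47 (mod 97)
45^6 ≡ 18 (mod 97)
45^8 ≡ 75 (mod 97)
45^12 ≡ 33 (mod 97)
45^16 ≡ 96 (mod 97)
45^24 ≡ 22 (mod 97)
45^32 ≡ 1 (mod 97) ✓
So ord_97(45) = 32, hence |⟨45⟩| = 32.
The index is φ(97) / ord(45) = 96 / 32 = 3.

3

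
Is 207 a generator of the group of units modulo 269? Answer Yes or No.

No

φ(269) = 269 − 1 = 268 = 2^2 · 67.
207 is a primitive root mod 269 iff 207^(φ(269)/q) ≢ 1 for every prime q | φ(269), i.e. q ∈ {2, 67}.
207^134 ≡ 1 (mod 269)  [q = 2: ≡ 1 ✗]
207^4 ≡ 166 (mod 269)  [q = 67: ≢ 1 ✓]
The check at q = 2 fails, so 207 generates a proper subgroup.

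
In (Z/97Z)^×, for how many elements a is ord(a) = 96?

32

φ(97) = 97 − 1 = 96 = 2^5 · 3.
(Z/97Z)^× is cyclic (|G| = 96); a cyclic group of order m has exactly φ(d) elements of each order d | m, and none otherwise.
96 = 2^5 · 3 divides 96, and φ(96) = 32.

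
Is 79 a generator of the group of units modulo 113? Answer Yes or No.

φ(113) = 113 − 1 = 112 = 2^4 · 7.
It suffices to check that the order of 79 is not a proper divisor of 112: compute 79^(112/q) for q ∈ {2, 7}.
79^56 ≡ 112 (mod 113)  [q = 2: ≢ 1 ✓]
79^16 ≡ 16 (mod 113)  [q = 7: ≢ 1 ✓]
All checks pass, so 79 has order 112 and is a primitive root modulo 113.

Yes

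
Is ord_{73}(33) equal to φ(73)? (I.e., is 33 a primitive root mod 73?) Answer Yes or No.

Yes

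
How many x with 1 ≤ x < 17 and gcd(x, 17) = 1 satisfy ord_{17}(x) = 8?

φ(17) = 17 − 1 = 16 = 2^4.
In a cyclic group of order 16, there are φ(d) elements of order d for each divisor d of 16, and zero for non-divisors.
8 = 2^3 divides 16, and φ(8) = 4.

4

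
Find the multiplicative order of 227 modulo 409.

68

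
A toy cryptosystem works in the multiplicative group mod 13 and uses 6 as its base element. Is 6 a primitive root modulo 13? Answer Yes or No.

φ(13) = 13 − 1 = 12 = 2^2 · 3.
An element g generates (Z/13Z)^× iff g^(12/q) ≢ 1 (mod 13) for each prime q ∈ {2, 3}.
6^6 ≡ 12 (mod 13)  [q = 2: ≢ 1 ✓]
6^4 ≡ 9 (mod 13)  [q = 3: ≢ 1 ✓]
None equal 1, so ord_13(6) = 12: 6 is a primitive root.

Yes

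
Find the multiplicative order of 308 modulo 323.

72

The order of 308 must divide φ(323) = φ(17·19) = (17−1)·(19−1) = 16·18 = 288 = 2^5 · 3^2.
Divisors of 288: 1, 2, 3, 4, 6, 8, 9, 12, 16, 18, 24, 32, 36, 48, 72, 96, 144, 288.
Compute 308^d (mod 323) for the divisors d until we hit 1:
308^1 ≡ 308 (mod 323)
308^2 ≡ 225 (mod 323)
308^3 ≡ 178 (mod 323)
308^4 ≡ 237 (mod 323)
308^6 ≡ 30 (mod 323)
308^8 ≡ 290 (mod 323)
308^9 ≡ 172 (mod 323)
308^12 ≡ 254 (mod 323)
308^16 ≡ 120 (mod 323)
308^18 ≡ 191 (mod 323)
308^24 ≡ 239 (mod 323)
308^32 ≡ 188 (mod 323)
308^36 ≡ 305 (mod 323)
308^48 ≡ 273 (mod 323)
308^72 ≡ 1 (mod 323) ✓
The smallest such exponent is 72, so the order of 308 is 72.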